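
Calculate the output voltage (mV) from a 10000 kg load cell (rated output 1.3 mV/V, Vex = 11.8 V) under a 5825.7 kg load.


Vout = rated_output * Vex * (load / capacity).
Vout = 1.3 * 11.8 * (5825.7 / 10000)
Vout = 1.3 * 11.8 * 0.58257
Vout = 8.937 mV

8.937 mV


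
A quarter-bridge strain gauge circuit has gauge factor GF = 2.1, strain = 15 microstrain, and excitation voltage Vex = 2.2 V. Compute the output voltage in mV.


Quarter bridge output: Vout = (GF * epsilon * Vex) / 4.
Vout = (2.1 * 15e-6 * 2.2) / 4
Vout = 6.93e-05 / 4 V
Vout = 1.733e-05 V = 0.0173 mV

0.0173 mV


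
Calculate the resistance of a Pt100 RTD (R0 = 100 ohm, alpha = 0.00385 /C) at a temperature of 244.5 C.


The RTD equation: Rt = R0 * (1 + alpha * T).
Rt = 100 * (1 + 0.00385 * 244.5)
Rt = 100 * (1 + 0.941325)
Rt = 100 * 1.941325
Rt = 194.132 ohm

194.132 ohm


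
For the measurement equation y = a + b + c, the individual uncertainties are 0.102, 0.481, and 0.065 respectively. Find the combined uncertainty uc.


For a sum of independent quantities, uc = sqrt(u1^2 + u2^2 + u3^2).
uc = sqrt(0.102^2 + 0.481^2 + 0.065^2)
uc = sqrt(0.010404 + 0.231361 + 0.004225)
uc = 0.496

0.496


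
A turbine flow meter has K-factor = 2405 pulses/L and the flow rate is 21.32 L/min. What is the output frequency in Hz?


Frequency = K * Q / 60 (converting L/min to L/s).
f = 2405 * 21.32 / 60
f = 51274.6 / 60
f = 854.58 Hz

854.58 Hz


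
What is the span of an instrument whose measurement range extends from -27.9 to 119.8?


Span = upper range - lower range.
Span = 119.8 - (-27.9)
Span = 147.7

147.7


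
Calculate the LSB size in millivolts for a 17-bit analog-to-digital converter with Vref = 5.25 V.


The resolution (LSB) of an ADC is Vref / 2^n.
LSB = 5.25 / 2^17
LSB = 5.25 / 131072
LSB = 4.005e-05 V = 0.04005432 mV

0.04005432 mV


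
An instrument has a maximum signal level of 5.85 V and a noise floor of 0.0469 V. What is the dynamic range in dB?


Dynamic range = 20 * log10(Vmax / Vnoise).
DR = 20 * log10(5.85 / 0.0469)
DR = 20 * log10(124.73)
DR = 41.92 dB

41.92 dB


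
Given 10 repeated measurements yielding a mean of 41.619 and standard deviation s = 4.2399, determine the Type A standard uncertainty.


The standard uncertainty for Type A evaluation is u = s / sqrt(n).
u = 4.2399 / sqrt(10)
u = 4.2399 / 3.1623
u = 1.3408

1.3408


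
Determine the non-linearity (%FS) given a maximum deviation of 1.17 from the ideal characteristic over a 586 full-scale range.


Linearity error = (max deviation / full scale) * 100%.
Linearity = (1.17 / 586) * 100
Linearity = 0.2 %FS

0.2 %FS


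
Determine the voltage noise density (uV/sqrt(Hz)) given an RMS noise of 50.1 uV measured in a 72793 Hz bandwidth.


Noise spectral density = Vrms / sqrt(BW).
NSD = 50.1 / sqrt(72793)
NSD = 50.1 / 269.8018
NSD = 0.1857 uV/sqrt(Hz)

0.1857 uV/sqrt(Hz)


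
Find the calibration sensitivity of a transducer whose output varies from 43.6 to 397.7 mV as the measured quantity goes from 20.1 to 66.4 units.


Sensitivity = (y2 - y1) / (x2 - x1).
S = (397.7 - 43.6) / (66.4 - 20.1)
S = 354.1 / 46.3
S = 7.6479 mV/unit

7.6479 mV/unit


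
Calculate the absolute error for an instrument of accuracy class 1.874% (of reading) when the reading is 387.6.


Absolute error = (accuracy% / 100) * reading.
Error = (1.874 / 100) * 387.6
Error = 0.01874 * 387.6
Error = 7.2636

7.2636


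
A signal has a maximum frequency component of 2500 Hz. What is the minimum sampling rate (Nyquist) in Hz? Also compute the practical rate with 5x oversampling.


By Nyquist theorem, fs_min = 2 * fmax.
fs_min = 2 * 2500 = 5000 Hz
Practical rate = 5 * fs_min = 5 * 5000 = 25000 Hz

fs_min = 5000 Hz, fs_practical = 25000 Hz


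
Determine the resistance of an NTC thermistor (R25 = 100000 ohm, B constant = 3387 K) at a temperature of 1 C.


NTC thermistor equation: Rt = R25 * exp(B * (1/T - 1/T25)).
T in Kelvin: 274.15 K, T25 = 298.15 K
1/T - 1/T25 = 1/274.15 - 1/298.15 = 0.00029362
B * (1/T - 1/T25) = 3387 * 0.00029362 = 0.9945
Rt = 100000 * exp(0.9945) = 270336.4 ohm

270336.4 ohm


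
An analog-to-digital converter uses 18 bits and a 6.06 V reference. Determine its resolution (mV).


The resolution (LSB) of an ADC is Vref / 2^n.
LSB = 6.06 / 2^18
LSB = 6.06 / 262144
LSB = 2.312e-05 V = 0.02311707 mV

0.02311707 mV


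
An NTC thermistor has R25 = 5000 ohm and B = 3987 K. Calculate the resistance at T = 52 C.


NTC thermistor equation: Rt = R25 * exp(B * (1/T - 1/T25)).
T in Kelvin: 325.15 K, T25 = 298.15 K
1/T - 1/T25 = 1/325.15 - 1/298.15 = -0.00027851
B * (1/T - 1/T25) = 3987 * -0.00027851 = -1.1104
Rt = 5000 * exp(-1.1104) = 1647.1 ohm

1647.1 ohm


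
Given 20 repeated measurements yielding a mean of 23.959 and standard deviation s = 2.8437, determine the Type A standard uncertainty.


The standard uncertainty for Type A evaluation is u = s / sqrt(n).
u = 2.8437 / sqrt(20)
u = 2.8437 / 4.4721
u = 0.6359

0.6359


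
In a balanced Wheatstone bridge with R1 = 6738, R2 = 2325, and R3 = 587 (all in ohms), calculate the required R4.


At balance: R1*R4 = R2*R3, so R4 = R2*R3/R1.
R4 = 2325 * 587 / 6738
R4 = 1364775 / 6738
R4 = 202.55 ohm

202.55 ohm


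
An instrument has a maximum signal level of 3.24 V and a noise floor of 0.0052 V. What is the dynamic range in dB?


Dynamic range = 20 * log10(Vmax / Vnoise).
DR = 20 * log10(3.24 / 0.0052)
DR = 20 * log10(623.08)
DR = 55.89 dB

55.89 dB


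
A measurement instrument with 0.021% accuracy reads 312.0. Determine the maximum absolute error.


Absolute error = (accuracy% / 100) * reading.
Error = (0.021 / 100) * 312.0
Error = 0.00021 * 312.0
Error = 0.0655

0.0655


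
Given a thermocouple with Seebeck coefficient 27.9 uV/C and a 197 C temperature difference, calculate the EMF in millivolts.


The thermocouple output V = sensitivity * dT.
V = 27.9 uV/C * 197 C
V = 5496.3 uV
V = 5.496 mV

5.496 mV


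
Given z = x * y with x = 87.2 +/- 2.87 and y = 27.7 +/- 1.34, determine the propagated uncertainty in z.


For a product z = x*y, the relative uncertainty is:
uz/z = sqrt((ux/x)^2 + (uy/y)^2)
Relative uncertainties: ux/x = 2.87/87.2 = 0.032913
uy/y = 1.34/27.7 = 0.048375
z = 87.2 * 27.7 = 2415.4
uz = 2415.4 * sqrt(0.032913^2 + 0.048375^2) = 141.328

141.328


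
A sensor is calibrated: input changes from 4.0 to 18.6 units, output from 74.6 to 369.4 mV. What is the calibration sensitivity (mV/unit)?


Sensitivity = (y2 - y1) / (x2 - x1).
S = (369.4 - 74.6) / (18.6 - 4.0)
S = 294.8 / 14.6
S = 20.1918 mV/unit

20.1918 mV/unit


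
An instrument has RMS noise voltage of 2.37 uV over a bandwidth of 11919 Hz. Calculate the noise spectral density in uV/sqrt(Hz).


Noise spectral density = Vrms / sqrt(BW).
NSD = 2.37 / sqrt(11919)
NSD = 2.37 / 109.1742
NSD = 0.0217 uV/sqrt(Hz)

0.0217 uV/sqrt(Hz)


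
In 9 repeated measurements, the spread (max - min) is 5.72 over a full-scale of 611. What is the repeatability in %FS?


Repeatability = (spread / full scale) * 100%.
R = (5.72 / 611) * 100
R = 0.936 %FS

0.936 %FS


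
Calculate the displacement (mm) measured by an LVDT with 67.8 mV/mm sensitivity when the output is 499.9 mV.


Displacement = Vout / sensitivity.
d = 499.9 / 67.8
d = 7.373 mm

7.373 mm


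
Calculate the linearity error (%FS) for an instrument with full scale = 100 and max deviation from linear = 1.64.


Linearity error = (max deviation / full scale) * 100%.
Linearity = (1.64 / 100) * 100
Linearity = 1.64 %FS

1.64 %FS


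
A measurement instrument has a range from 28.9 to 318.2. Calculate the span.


Span = upper range - lower range.
Span = 318.2 - (28.9)
Span = 289.3

289.3


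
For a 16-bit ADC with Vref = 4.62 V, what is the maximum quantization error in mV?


The maximum quantization error is +/- LSB/2.
LSB = Vref / 2^n = 4.62 / 65536 = 7.05e-05 V
Max error = LSB / 2 = 7.05e-05 / 2 = 3.525e-05 V
Max error = 0.0352 mV

0.0352 mV


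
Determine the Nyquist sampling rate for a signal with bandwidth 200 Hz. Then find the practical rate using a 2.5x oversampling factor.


By Nyquist theorem, fs_min = 2 * fmax.
fs_min = 2 * 200 = 400 Hz
Practical rate = 2.5 * fs_min = 2.5 * 400 = 1000 Hz

fs_min = 400 Hz, fs_practical = 1000 Hz


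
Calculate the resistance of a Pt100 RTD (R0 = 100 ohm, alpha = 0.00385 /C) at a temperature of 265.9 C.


The RTD equation: Rt = R0 * (1 + alpha * T).
Rt = 100 * (1 + 0.00385 * 265.9)
Rt = 100 * (1 + 1.023715)
Rt = 100 * 2.023715
Rt = 202.372 ohm

202.372 ohm


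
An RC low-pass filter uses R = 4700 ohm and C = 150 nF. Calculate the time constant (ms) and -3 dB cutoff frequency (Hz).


Time constant: tau = R * C.
tau = 4700 * 1.50e-07 = 0.000705 s
tau = 0.705 ms
Cutoff frequency: fc = 1 / (2*pi*R*C).
fc = 1 / (2*pi*0.000705) = 225.75 Hz

tau = 0.705 ms, fc = 225.75 Hz


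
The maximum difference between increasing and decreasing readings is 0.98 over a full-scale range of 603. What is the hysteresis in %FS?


Hysteresis = (max difference / full scale) * 100%.
H = (0.98 / 603) * 100
H = 0.163 %FS

0.163 %FS


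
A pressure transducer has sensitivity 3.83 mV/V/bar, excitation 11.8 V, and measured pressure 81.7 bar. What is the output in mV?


Output = sensitivity * Vex * P.
Vout = 3.83 * 11.8 * 81.7
Vout = 45.194 * 81.7
Vout = 3692.35 mV

3692.35 mV


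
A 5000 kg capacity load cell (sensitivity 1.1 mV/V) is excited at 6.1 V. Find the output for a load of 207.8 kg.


Vout = rated_output * Vex * (load / capacity).
Vout = 1.1 * 6.1 * (207.8 / 5000)
Vout = 1.1 * 6.1 * 0.04156
Vout = 0.279 mV

0.279 mV


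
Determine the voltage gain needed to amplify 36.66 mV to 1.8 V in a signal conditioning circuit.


Gain = Vout / Vin (converting to same units).
G = 1.8 V / 36.66 mV
G = 1800.0 mV / 36.66 mV
G = 49.1

49.1


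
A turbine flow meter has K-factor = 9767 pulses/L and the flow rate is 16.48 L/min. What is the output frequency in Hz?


Frequency = K * Q / 60 (converting L/min to L/s).
f = 9767 * 16.48 / 60
f = 160960.16 / 60
f = 2682.67 Hz

2682.67 Hz


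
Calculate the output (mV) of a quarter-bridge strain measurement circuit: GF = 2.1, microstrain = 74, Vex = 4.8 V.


Quarter bridge output: Vout = (GF * epsilon * Vex) / 4.
Vout = (2.1 * 74e-6 * 4.8) / 4
Vout = 0.00074592 / 4 V
Vout = 0.00018648 V = 0.1865 mV

0.1865 mV


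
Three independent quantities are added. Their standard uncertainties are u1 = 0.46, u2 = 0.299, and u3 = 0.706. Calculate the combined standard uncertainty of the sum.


For a sum of independent quantities, uc = sqrt(u1^2 + u2^2 + u3^2).
uc = sqrt(0.46^2 + 0.299^2 + 0.706^2)
uc = sqrt(0.2116 + 0.089401 + 0.498436)
uc = 0.8941

0.8941


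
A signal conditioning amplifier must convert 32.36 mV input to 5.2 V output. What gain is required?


Gain = Vout / Vin (converting to same units).
G = 5.2 V / 32.36 mV
G = 5200.0 mV / 32.36 mV
G = 160.69

160.69


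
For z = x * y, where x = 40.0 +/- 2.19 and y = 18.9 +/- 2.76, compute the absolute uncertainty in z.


For a product z = x*y, the relative uncertainty is:
uz/z = sqrt((ux/x)^2 + (uy/y)^2)
Relative uncertainties: ux/x = 2.19/40.0 = 0.05475
uy/y = 2.76/18.9 = 0.146032
z = 40.0 * 18.9 = 756.0
uz = 756.0 * sqrt(0.05475^2 + 0.146032^2) = 117.904

117.904


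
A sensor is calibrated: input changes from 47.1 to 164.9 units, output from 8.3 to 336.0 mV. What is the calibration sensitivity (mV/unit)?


Sensitivity = (y2 - y1) / (x2 - x1).
S = (336.0 - 8.3) / (164.9 - 47.1)
S = 327.7 / 117.8
S = 2.7818 mV/unit

2.7818 mV/unit


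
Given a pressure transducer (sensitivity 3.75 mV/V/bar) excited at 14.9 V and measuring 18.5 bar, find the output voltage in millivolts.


Output = sensitivity * Vex * P.
Vout = 3.75 * 14.9 * 18.5
Vout = 55.875 * 18.5
Vout = 1033.69 mV

1033.69 mV


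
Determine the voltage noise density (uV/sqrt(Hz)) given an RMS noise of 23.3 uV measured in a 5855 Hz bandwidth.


Noise spectral density = Vrms / sqrt(BW).
NSD = 23.3 / sqrt(5855)
NSD = 23.3 / 76.518
NSD = 0.3045 uV/sqrt(Hz)

0.3045 uV/sqrt(Hz)


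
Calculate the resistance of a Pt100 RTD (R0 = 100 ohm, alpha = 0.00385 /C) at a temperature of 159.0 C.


The RTD equation: Rt = R0 * (1 + alpha * T).
Rt = 100 * (1 + 0.00385 * 159.0)
Rt = 100 * (1 + 0.61215)
Rt = 100 * 1.61215
Rt = 161.215 ohm

161.215 ohm


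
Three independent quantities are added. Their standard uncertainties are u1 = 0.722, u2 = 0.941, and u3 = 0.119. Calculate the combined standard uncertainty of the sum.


For a sum of independent quantities, uc = sqrt(u1^2 + u2^2 + u3^2).
uc = sqrt(0.722^2 + 0.941^2 + 0.119^2)
uc = sqrt(0.521284 + 0.885481 + 0.014161)
uc = 1.192

1.192


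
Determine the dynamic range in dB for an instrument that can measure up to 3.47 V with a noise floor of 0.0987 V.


Dynamic range = 20 * log10(Vmax / Vnoise).
DR = 20 * log10(3.47 / 0.0987)
DR = 20 * log10(35.16)
DR = 30.92 dB

30.92 dB


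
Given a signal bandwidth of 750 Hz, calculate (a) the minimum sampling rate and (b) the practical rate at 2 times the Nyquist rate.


By Nyquist theorem, fs_min = 2 * fmax.
fs_min = 2 * 750 = 1500 Hz
Practical rate = 2 * fs_min = 2 * 1500 = 3000 Hz

fs_min = 1500 Hz, fs_practical = 3000 Hz


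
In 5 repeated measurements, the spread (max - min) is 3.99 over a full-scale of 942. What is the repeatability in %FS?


Repeatability = (spread / full scale) * 100%.
R = (3.99 / 942) * 100
R = 0.424 %FS

0.424 %FS


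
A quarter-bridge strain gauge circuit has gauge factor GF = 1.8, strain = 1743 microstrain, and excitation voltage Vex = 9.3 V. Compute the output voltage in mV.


Quarter bridge output: Vout = (GF * epsilon * Vex) / 4.
Vout = (1.8 * 1743e-6 * 9.3) / 4
Vout = 0.02917782 / 4 V
Vout = 0.00729446 V = 7.2945 mV

7.2945 mV


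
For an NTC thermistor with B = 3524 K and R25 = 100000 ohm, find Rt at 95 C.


NTC thermistor equation: Rt = R25 * exp(B * (1/T - 1/T25)).
T in Kelvin: 368.15 K, T25 = 298.15 K
1/T - 1/T25 = 1/368.15 - 1/298.15 = -0.00063773
B * (1/T - 1/T25) = 3524 * -0.00063773 = -2.2474
Rt = 100000 * exp(-2.2474) = 10567.7 ohm

10567.7 ohm


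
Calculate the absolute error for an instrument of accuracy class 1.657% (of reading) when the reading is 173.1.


Absolute error = (accuracy% / 100) * reading.
Error = (1.657 / 100) * 173.1
Error = 0.01657 * 173.1
Error = 2.8683

2.8683


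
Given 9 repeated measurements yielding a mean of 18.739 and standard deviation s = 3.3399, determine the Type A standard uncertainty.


The standard uncertainty for Type A evaluation is u = s / sqrt(n).
u = 3.3399 / sqrt(9)
u = 3.3399 / 3.0
u = 1.1133

1.1133


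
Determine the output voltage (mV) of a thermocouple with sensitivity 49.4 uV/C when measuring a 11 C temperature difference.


The thermocouple output V = sensitivity * dT.
V = 49.4 uV/C * 11 C
V = 543.4 uV
V = 0.543 mV

0.543 mV


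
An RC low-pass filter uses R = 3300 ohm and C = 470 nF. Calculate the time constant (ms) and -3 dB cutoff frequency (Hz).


Time constant: tau = R * C.
tau = 3300 * 4.70e-07 = 0.001551 s
tau = 1.551 ms
Cutoff frequency: fc = 1 / (2*pi*R*C).
fc = 1 / (2*pi*0.001551) = 102.61 Hz

tau = 1.551 ms, fc = 102.61 Hz


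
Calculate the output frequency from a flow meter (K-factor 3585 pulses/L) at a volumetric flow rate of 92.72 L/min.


Frequency = K * Q / 60 (converting L/min to L/s).
f = 3585 * 92.72 / 60
f = 332401.2 / 60
f = 5540.02 Hz

5540.02 Hz


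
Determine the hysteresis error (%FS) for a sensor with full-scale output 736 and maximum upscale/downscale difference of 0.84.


Hysteresis = (max difference / full scale) * 100%.
H = (0.84 / 736) * 100
H = 0.114 %FS

0.114 %FS


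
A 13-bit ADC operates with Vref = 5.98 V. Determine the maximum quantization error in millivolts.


The maximum quantization error is +/- LSB/2.
LSB = Vref / 2^n = 5.98 / 8192 = 0.00072998 V
Max error = LSB / 2 = 0.00072998 / 2 = 0.00036499 V
Max error = 0.365 mV

0.365 mV


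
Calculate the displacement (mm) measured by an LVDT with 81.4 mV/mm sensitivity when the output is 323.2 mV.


Displacement = Vout / sensitivity.
d = 323.2 / 81.4
d = 3.971 mm

3.971 mm


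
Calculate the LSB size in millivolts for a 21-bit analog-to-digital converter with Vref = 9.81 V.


The resolution (LSB) of an ADC is Vref / 2^n.
LSB = 9.81 / 2^21
LSB = 9.81 / 2097152
LSB = 4.68e-06 V = 0.00467777 mV

0.00467777 mV


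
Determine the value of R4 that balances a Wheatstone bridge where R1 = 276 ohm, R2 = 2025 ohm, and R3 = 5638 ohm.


At balance: R1*R4 = R2*R3, so R4 = R2*R3/R1.
R4 = 2025 * 5638 / 276
R4 = 11416950 / 276
R4 = 41365.76 ohm

41365.76 ohm


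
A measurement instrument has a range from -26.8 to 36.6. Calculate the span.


Span = upper range - lower range.
Span = 36.6 - (-26.8)
Span = 63.4

63.4


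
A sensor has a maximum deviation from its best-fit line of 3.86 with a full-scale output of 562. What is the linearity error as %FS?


Linearity error = (max deviation / full scale) * 100%.
Linearity = (3.86 / 562) * 100
Linearity = 0.687 %FS

0.687 %FS


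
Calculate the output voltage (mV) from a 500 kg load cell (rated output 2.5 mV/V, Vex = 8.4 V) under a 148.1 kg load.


Vout = rated_output * Vex * (load / capacity).
Vout = 2.5 * 8.4 * (148.1 / 500)
Vout = 2.5 * 8.4 * 0.2962
Vout = 6.22 mV

6.22 mV


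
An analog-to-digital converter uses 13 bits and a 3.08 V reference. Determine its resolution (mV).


The resolution (LSB) of an ADC is Vref / 2^n.
LSB = 3.08 / 2^13
LSB = 3.08 / 8192
LSB = 0.00037598 V = 0.37597656 mV

0.37597656 mV


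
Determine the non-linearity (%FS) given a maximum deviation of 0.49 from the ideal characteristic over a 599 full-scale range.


Linearity error = (max deviation / full scale) * 100%.
Linearity = (0.49 / 599) * 100
Linearity = 0.082 %FS

0.082 %FS


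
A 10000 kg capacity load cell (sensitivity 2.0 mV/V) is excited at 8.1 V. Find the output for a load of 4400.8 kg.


Vout = rated_output * Vex * (load / capacity).
Vout = 2.0 * 8.1 * (4400.8 / 10000)
Vout = 2.0 * 8.1 * 0.44008
Vout = 7.129 mV

7.129 mV


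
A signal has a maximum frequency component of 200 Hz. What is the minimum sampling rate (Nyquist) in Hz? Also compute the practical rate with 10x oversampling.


By Nyquist theorem, fs_min = 2 * fmax.
fs_min = 2 * 200 = 400 Hz
Practical rate = 10 * fs_min = 10 * 400 = 4000 Hz

fs_min = 400 Hz, fs_practical = 4000 Hz


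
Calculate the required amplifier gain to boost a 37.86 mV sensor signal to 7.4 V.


Gain = Vout / Vin (converting to same units).
G = 7.4 V / 37.86 mV
G = 7400.0 mV / 37.86 mV
G = 195.46

195.46


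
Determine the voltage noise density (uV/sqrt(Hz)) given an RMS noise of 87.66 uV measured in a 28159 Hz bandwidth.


Noise spectral density = Vrms / sqrt(BW).
NSD = 87.66 / sqrt(28159)
NSD = 87.66 / 167.8064
NSD = 0.5224 uV/sqrt(Hz)

0.5224 uV/sqrt(Hz)


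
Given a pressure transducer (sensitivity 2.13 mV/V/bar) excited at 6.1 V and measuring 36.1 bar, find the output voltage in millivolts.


Output = sensitivity * Vex * P.
Vout = 2.13 * 6.1 * 36.1
Vout = 12.993 * 36.1
Vout = 469.05 mV

469.05 mV


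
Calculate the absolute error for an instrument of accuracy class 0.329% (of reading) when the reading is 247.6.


Absolute error = (accuracy% / 100) * reading.
Error = (0.329 / 100) * 247.6
Error = 0.00329 * 247.6
Error = 0.8146

0.8146


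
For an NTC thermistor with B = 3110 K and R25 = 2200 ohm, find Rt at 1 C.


NTC thermistor equation: Rt = R25 * exp(B * (1/T - 1/T25)).
T in Kelvin: 274.15 K, T25 = 298.15 K
1/T - 1/T25 = 1/274.15 - 1/298.15 = 0.00029362
B * (1/T - 1/T25) = 3110 * 0.00029362 = 0.9132
Rt = 2200 * exp(0.9132) = 5482.8 ohm

5482.8 ohm


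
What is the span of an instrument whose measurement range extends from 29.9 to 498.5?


Span = upper range - lower range.
Span = 498.5 - (29.9)
Span = 468.6

468.6


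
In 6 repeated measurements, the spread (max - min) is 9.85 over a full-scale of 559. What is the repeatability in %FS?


Repeatability = (spread / full scale) * 100%.
R = (9.85 / 559) * 100
R = 1.762 %FS

1.762 %FS


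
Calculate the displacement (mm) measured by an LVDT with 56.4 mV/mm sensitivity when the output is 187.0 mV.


Displacement = Vout / sensitivity.
d = 187.0 / 56.4
d = 3.316 mm

3.316 mm


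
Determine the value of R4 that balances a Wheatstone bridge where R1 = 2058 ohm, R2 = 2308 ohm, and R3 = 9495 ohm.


At balance: R1*R4 = R2*R3, so R4 = R2*R3/R1.
R4 = 2308 * 9495 / 2058
R4 = 21914460 / 2058
R4 = 10648.43 ohm

10648.43 ohm


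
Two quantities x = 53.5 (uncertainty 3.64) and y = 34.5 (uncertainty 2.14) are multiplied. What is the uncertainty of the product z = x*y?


For a product z = x*y, the relative uncertainty is:
uz/z = sqrt((ux/x)^2 + (uy/y)^2)
Relative uncertainties: ux/x = 3.64/53.5 = 0.068037
uy/y = 2.14/34.5 = 0.062029
z = 53.5 * 34.5 = 1845.8
uz = 1845.8 * sqrt(0.068037^2 + 0.062029^2) = 169.936

169.936


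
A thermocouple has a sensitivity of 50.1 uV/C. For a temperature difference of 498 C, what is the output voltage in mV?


The thermocouple output V = sensitivity * dT.
V = 50.1 uV/C * 498 C
V = 24949.8 uV
V = 24.95 mV

24.95 mV


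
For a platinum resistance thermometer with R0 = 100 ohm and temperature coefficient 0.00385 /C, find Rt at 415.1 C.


The RTD equation: Rt = R0 * (1 + alpha * T).
Rt = 100 * (1 + 0.00385 * 415.1)
Rt = 100 * (1 + 1.598135)
Rt = 100 * 2.598135
Rt = 259.814 ohm

259.814 ohm


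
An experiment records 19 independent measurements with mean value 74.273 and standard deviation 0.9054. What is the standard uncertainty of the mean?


The standard uncertainty for Type A evaluation is u = s / sqrt(n).
u = 0.9054 / sqrt(19)
u = 0.9054 / 4.3589
u = 0.2077

0.2077


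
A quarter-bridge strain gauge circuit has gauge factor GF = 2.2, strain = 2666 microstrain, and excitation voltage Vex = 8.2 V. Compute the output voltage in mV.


Quarter bridge output: Vout = (GF * epsilon * Vex) / 4.
Vout = (2.2 * 2666e-6 * 8.2) / 4
Vout = 0.04809464 / 4 V
Vout = 0.01202366 V = 12.0237 mV

12.0237 mV


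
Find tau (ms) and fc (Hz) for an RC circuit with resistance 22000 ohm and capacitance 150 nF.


Time constant: tau = R * C.
tau = 22000 * 1.50e-07 = 0.0033 s
tau = 3.3 ms
Cutoff frequency: fc = 1 / (2*pi*R*C).
fc = 1 / (2*pi*0.0033) = 48.23 Hz

tau = 3.3 ms, fc = 48.23 Hz


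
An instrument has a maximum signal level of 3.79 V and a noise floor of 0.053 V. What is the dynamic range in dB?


Dynamic range = 20 * log10(Vmax / Vnoise).
DR = 20 * log10(3.79 / 0.053)
DR = 20 * log10(71.51)
DR = 37.09 dB

37.09 dB


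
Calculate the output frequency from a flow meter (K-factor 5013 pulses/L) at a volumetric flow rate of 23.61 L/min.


Frequency = K * Q / 60 (converting L/min to L/s).
f = 5013 * 23.61 / 60
f = 118356.93 / 60
f = 1972.62 Hz

1972.62 Hz


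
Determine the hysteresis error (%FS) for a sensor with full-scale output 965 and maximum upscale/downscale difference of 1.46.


Hysteresis = (max difference / full scale) * 100%.
H = (1.46 / 965) * 100
H = 0.151 %FS

0.151 %FS


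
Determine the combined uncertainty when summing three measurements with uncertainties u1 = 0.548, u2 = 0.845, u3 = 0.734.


For a sum of independent quantities, uc = sqrt(u1^2 + u2^2 + u3^2).
uc = sqrt(0.548^2 + 0.845^2 + 0.734^2)
uc = sqrt(0.300304 + 0.714025 + 0.538756)
uc = 1.2462

1.2462


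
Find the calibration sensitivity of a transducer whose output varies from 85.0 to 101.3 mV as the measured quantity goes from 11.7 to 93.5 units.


Sensitivity = (y2 - y1) / (x2 - x1).
S = (101.3 - 85.0) / (93.5 - 11.7)
S = 16.3 / 81.8
S = 0.1993 mV/unit

0.1993 mV/unit


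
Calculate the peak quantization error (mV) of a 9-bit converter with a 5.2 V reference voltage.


The maximum quantization error is +/- LSB/2.
LSB = Vref / 2^n = 5.2 / 512 = 0.01015625 V
Max error = LSB / 2 = 0.01015625 / 2 = 0.00507813 V
Max error = 5.0781 mV

5.0781 mV


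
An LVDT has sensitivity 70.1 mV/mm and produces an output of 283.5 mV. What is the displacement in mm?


Displacement = Vout / sensitivity.
d = 283.5 / 70.1
d = 4.044 mm

4.044 mm


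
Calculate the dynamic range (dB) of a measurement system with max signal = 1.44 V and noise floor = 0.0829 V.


Dynamic range = 20 * log10(Vmax / Vnoise).
DR = 20 * log10(1.44 / 0.0829)
DR = 20 * log10(17.37)
DR = 24.8 dB

24.8 dB


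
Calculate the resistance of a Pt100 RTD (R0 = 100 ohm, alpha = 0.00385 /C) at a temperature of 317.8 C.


The RTD equation: Rt = R0 * (1 + alpha * T).
Rt = 100 * (1 + 0.00385 * 317.8)
Rt = 100 * (1 + 1.22353)
Rt = 100 * 2.22353
Rt = 222.353 ohm

222.353 ohm


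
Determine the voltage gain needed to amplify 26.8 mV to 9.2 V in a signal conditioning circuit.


Gain = Vout / Vin (converting to same units).
G = 9.2 V / 26.8 mV
G = 9200.0 mV / 26.8 mV
G = 343.28

343.28


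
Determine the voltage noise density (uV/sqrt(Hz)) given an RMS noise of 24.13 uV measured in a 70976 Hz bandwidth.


Noise spectral density = Vrms / sqrt(BW).
NSD = 24.13 / sqrt(70976)
NSD = 24.13 / 266.4132
NSD = 0.0906 uV/sqrt(Hz)

0.0906 uV/sqrt(Hz)


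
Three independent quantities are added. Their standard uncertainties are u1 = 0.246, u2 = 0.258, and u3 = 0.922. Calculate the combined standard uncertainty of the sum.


For a sum of independent quantities, uc = sqrt(u1^2 + u2^2 + u3^2).
uc = sqrt(0.246^2 + 0.258^2 + 0.922^2)
uc = sqrt(0.060516 + 0.066564 + 0.850084)
uc = 0.9885

0.9885


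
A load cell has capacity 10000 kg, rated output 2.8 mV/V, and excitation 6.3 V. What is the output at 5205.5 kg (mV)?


Vout = rated_output * Vex * (load / capacity).
Vout = 2.8 * 6.3 * (5205.5 / 10000)
Vout = 2.8 * 6.3 * 0.52055
Vout = 9.183 mV

9.183 mV


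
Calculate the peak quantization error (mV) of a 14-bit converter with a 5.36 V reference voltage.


The maximum quantization error is +/- LSB/2.
LSB = Vref / 2^n = 5.36 / 16384 = 0.00032715 V
Max error = LSB / 2 = 0.00032715 / 2 = 0.00016357 V
Max error = 0.1636 mV

0.1636 mV


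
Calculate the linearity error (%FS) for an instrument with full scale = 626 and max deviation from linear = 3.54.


Linearity error = (max deviation / full scale) * 100%.
Linearity = (3.54 / 626) * 100
Linearity = 0.565 %FS

0.565 %FS


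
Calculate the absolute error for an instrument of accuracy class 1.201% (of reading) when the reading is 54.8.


Absolute error = (accuracy% / 100) * reading.
Error = (1.201 / 100) * 54.8
Error = 0.01201 * 54.8
Error = 0.6581

0.6581


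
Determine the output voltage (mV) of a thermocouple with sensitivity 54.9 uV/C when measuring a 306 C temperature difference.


The thermocouple output V = sensitivity * dT.
V = 54.9 uV/C * 306 C
V = 16799.4 uV
V = 16.799 mV

16.799 mV


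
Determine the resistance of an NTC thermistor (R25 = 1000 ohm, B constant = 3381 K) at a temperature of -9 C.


NTC thermistor equation: Rt = R25 * exp(B * (1/T - 1/T25)).
T in Kelvin: 264.15 K, T25 = 298.15 K
1/T - 1/T25 = 1/264.15 - 1/298.15 = 0.00043171
B * (1/T - 1/T25) = 3381 * 0.00043171 = 1.4596
Rt = 1000 * exp(1.4596) = 4304.3 ohm

4304.3 ohm


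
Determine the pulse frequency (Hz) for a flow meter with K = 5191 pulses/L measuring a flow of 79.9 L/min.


Frequency = K * Q / 60 (converting L/min to L/s).
f = 5191 * 79.9 / 60
f = 414760.9 / 60
f = 6912.68 Hz

6912.68 Hz


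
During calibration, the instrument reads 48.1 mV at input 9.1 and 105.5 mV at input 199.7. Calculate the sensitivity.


Sensitivity = (y2 - y1) / (x2 - x1).
S = (105.5 - 48.1) / (199.7 - 9.1)
S = 57.4 / 190.6
S = 0.3012 mV/unit

0.3012 mV/unit


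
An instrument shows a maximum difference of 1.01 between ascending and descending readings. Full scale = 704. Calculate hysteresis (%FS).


Hysteresis = (max difference / full scale) * 100%.
H = (1.01 / 704) * 100
H = 0.143 %FS

0.143 %FS


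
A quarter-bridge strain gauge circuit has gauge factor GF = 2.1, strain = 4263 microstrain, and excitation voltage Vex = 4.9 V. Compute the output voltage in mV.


Quarter bridge output: Vout = (GF * epsilon * Vex) / 4.
Vout = (2.1 * 4263e-6 * 4.9) / 4
Vout = 0.04386627 / 4 V
Vout = 0.01096657 V = 10.9666 mV

10.9666 mV


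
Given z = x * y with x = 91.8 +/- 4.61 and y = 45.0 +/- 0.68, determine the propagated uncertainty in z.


For a product z = x*y, the relative uncertainty is:
uz/z = sqrt((ux/x)^2 + (uy/y)^2)
Relative uncertainties: ux/x = 4.61/91.8 = 0.050218
uy/y = 0.68/45.0 = 0.015111
z = 91.8 * 45.0 = 4131.0
uz = 4131.0 * sqrt(0.050218^2 + 0.015111^2) = 216.639

216.639


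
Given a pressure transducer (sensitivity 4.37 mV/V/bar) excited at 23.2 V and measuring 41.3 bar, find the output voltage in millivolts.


Output = sensitivity * Vex * P.
Vout = 4.37 * 23.2 * 41.3
Vout = 101.384 * 41.3
Vout = 4187.16 mV

4187.16 mV


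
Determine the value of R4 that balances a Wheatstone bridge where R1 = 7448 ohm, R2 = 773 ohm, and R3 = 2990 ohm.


At balance: R1*R4 = R2*R3, so R4 = R2*R3/R1.
R4 = 773 * 2990 / 7448
R4 = 2311270 / 7448
R4 = 310.32 ohm

310.32 ohm


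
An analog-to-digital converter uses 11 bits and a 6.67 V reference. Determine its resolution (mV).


The resolution (LSB) of an ADC is Vref / 2^n.
LSB = 6.67 / 2^11
LSB = 6.67 / 2048
LSB = 0.00325684 V = 3.25683594 mV

3.25683594 mV


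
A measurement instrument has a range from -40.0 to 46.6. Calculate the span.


Span = upper range - lower range.
Span = 46.6 - (-40.0)
Span = 86.6

86.6


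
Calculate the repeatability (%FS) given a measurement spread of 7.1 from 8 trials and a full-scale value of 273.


Repeatability = (spread / full scale) * 100%.
R = (7.1 / 273) * 100
R = 2.601 %FS

2.601 %FS


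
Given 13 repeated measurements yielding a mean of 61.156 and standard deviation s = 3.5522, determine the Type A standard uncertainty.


The standard uncertainty for Type A evaluation is u = s / sqrt(n).
u = 3.5522 / sqrt(13)
u = 3.5522 / 3.6056
u = 0.9852

0.9852


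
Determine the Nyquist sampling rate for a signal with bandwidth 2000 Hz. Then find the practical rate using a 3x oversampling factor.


By Nyquist theorem, fs_min = 2 * fmax.
fs_min = 2 * 2000 = 4000 Hz
Practical rate = 3 * fs_min = 3 * 4000 = 12000 Hz

fs_min = 4000 Hz, fs_practical = 12000 Hz


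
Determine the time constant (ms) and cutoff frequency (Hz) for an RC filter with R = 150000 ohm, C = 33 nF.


Time constant: tau = R * C.
tau = 150000 * 3.30e-08 = 0.00495 s
tau = 4.95 ms
Cutoff frequency: fc = 1 / (2*pi*R*C).
fc = 1 / (2*pi*0.00495) = 32.15 Hz

tau = 4.95 ms, fc = 32.15 Hz


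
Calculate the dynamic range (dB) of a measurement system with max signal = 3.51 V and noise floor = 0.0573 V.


Dynamic range = 20 * log10(Vmax / Vnoise).
DR = 20 * log10(3.51 / 0.0573)
DR = 20 * log10(61.26)
DR = 35.74 dB

35.74 dB


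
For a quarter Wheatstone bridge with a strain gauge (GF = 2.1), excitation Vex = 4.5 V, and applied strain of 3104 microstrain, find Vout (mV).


Quarter bridge output: Vout = (GF * epsilon * Vex) / 4.
Vout = (2.1 * 3104e-6 * 4.5) / 4
Vout = 0.0293328 / 4 V
Vout = 0.0073332 V = 7.3332 mV

7.3332 mV


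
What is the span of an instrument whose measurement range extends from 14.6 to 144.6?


Span = upper range - lower range.
Span = 144.6 - (14.6)
Span = 130.0

130.0


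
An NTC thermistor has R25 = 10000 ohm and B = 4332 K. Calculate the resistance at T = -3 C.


NTC thermistor equation: Rt = R25 * exp(B * (1/T - 1/T25)).
T in Kelvin: 270.15 K, T25 = 298.15 K
1/T - 1/T25 = 1/270.15 - 1/298.15 = 0.00034763
B * (1/T - 1/T25) = 4332 * 0.00034763 = 1.5059
Rt = 10000 * exp(1.5059) = 45083.7 ohm

45083.7 ohm


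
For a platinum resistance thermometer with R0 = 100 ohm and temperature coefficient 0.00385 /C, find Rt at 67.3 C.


The RTD equation: Rt = R0 * (1 + alpha * T).
Rt = 100 * (1 + 0.00385 * 67.3)
Rt = 100 * (1 + 0.259105)
Rt = 100 * 1.259105
Rt = 125.91 ohm

125.91 ohm


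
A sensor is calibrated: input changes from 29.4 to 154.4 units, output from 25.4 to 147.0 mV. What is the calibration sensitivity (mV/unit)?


Sensitivity = (y2 - y1) / (x2 - x1).
S = (147.0 - 25.4) / (154.4 - 29.4)
S = 121.6 / 125.0
S = 0.9728 mV/unit

0.9728 mV/unit


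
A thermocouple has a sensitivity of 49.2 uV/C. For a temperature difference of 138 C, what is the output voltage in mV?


The thermocouple output V = sensitivity * dT.
V = 49.2 uV/C * 138 C
V = 6789.6 uV
V = 6.79 mV

6.79 mV


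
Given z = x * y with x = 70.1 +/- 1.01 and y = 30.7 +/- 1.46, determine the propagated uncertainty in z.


For a product z = x*y, the relative uncertainty is:
uz/z = sqrt((ux/x)^2 + (uy/y)^2)
Relative uncertainties: ux/x = 1.01/70.1 = 0.014408
uy/y = 1.46/30.7 = 0.047557
z = 70.1 * 30.7 = 2152.1
uz = 2152.1 * sqrt(0.014408^2 + 0.047557^2) = 106.94

106.94


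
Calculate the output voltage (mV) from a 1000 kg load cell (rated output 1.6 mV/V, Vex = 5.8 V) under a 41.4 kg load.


Vout = rated_output * Vex * (load / capacity).
Vout = 1.6 * 5.8 * (41.4 / 1000)
Vout = 1.6 * 5.8 * 0.0414
Vout = 0.384 mV

0.384 mV


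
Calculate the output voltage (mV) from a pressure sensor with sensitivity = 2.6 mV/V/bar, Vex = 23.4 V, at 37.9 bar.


Output = sensitivity * Vex * P.
Vout = 2.6 * 23.4 * 37.9
Vout = 60.84 * 37.9
Vout = 2305.84 mV

2305.84 mV


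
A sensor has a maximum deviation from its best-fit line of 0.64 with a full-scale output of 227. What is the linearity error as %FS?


Linearity error = (max deviation / full scale) * 100%.
Linearity = (0.64 / 227) * 100
Linearity = 0.282 %FS

0.282 %FS


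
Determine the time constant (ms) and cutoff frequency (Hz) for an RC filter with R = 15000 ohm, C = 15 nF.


Time constant: tau = R * C.
tau = 15000 * 1.50e-08 = 0.000225 s
tau = 0.225 ms
Cutoff frequency: fc = 1 / (2*pi*R*C).
fc = 1 / (2*pi*0.000225) = 707.36 Hz

tau = 0.225 ms, fc = 707.36 Hz


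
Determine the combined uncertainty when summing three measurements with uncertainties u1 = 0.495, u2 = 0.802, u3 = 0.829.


For a sum of independent quantities, uc = sqrt(u1^2 + u2^2 + u3^2).
uc = sqrt(0.495^2 + 0.802^2 + 0.829^2)
uc = sqrt(0.245025 + 0.643204 + 0.687241)
uc = 1.2552

1.2552


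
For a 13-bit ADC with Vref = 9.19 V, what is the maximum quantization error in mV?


The maximum quantization error is +/- LSB/2.
LSB = Vref / 2^n = 9.19 / 8192 = 0.00112183 V
Max error = LSB / 2 = 0.00112183 / 2 = 0.00056091 V
Max error = 0.5609 mV

0.5609 mV


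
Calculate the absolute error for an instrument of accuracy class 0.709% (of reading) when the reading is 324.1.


Absolute error = (accuracy% / 100) * reading.
Error = (0.709 / 100) * 324.1
Error = 0.00709 * 324.1
Error = 2.2979

2.2979


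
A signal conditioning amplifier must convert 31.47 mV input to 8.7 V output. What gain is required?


Gain = Vout / Vin (converting to same units).
G = 8.7 V / 31.47 mV
G = 8700.0 mV / 31.47 mV
G = 276.45

276.45


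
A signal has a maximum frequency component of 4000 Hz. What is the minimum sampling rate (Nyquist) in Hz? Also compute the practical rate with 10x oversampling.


By Nyquist theorem, fs_min = 2 * fmax.
fs_min = 2 * 4000 = 8000 Hz
Practical rate = 10 * fs_min = 10 * 8000 = 80000 Hz

fs_min = 8000 Hz, fs_practical = 80000 Hz


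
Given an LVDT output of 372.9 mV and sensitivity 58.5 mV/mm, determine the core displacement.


Displacement = Vout / sensitivity.
d = 372.9 / 58.5
d = 6.374 mm

6.374 mm


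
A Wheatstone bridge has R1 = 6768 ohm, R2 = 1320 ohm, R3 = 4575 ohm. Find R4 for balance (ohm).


At balance: R1*R4 = R2*R3, so R4 = R2*R3/R1.
R4 = 1320 * 4575 / 6768
R4 = 6039000 / 6768
R4 = 892.29 ohm

892.29 ohm


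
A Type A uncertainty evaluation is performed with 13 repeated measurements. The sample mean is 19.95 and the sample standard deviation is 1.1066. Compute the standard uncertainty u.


The standard uncertainty for Type A evaluation is u = s / sqrt(n).
u = 1.1066 / sqrt(13)
u = 1.1066 / 3.6056
u = 0.3069

0.3069


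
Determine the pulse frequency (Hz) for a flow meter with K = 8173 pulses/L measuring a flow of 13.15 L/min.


Frequency = K * Q / 60 (converting L/min to L/s).
f = 8173 * 13.15 / 60
f = 107474.95 / 60
f = 1791.25 Hz

1791.25 Hz


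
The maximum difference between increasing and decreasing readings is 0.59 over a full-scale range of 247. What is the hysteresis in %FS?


Hysteresis = (max difference / full scale) * 100%.
H = (0.59 / 247) * 100
H = 0.239 %FS

0.239 %FS


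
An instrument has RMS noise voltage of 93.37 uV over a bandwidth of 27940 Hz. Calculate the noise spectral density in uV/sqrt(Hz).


Noise spectral density = Vrms / sqrt(BW).
NSD = 93.37 / sqrt(27940)
NSD = 93.37 / 167.1526
NSD = 0.5586 uV/sqrt(Hz)

0.5586 uV/sqrt(Hz)


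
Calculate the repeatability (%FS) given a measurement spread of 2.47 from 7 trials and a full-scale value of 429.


Repeatability = (spread / full scale) * 100%.
R = (2.47 / 429) * 100
R = 0.576 %FS

0.576 %FS


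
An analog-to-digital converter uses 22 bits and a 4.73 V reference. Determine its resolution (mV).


The resolution (LSB) of an ADC is Vref / 2^n.
LSB = 4.73 / 2^22
LSB = 4.73 / 4194304
LSB = 1.13e-06 V = 0.00112772 mV

0.00112772 mV


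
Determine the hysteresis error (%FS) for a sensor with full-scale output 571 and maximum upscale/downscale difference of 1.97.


Hysteresis = (max difference / full scale) * 100%.
H = (1.97 / 571) * 100
H = 0.345 %FS

0.345 %FS


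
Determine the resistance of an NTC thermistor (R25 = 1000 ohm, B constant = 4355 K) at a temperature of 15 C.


NTC thermistor equation: Rt = R25 * exp(B * (1/T - 1/T25)).
T in Kelvin: 288.15 K, T25 = 298.15 K
1/T - 1/T25 = 1/288.15 - 1/298.15 = 0.0001164
B * (1/T - 1/T25) = 4355 * 0.0001164 = 0.5069
Rt = 1000 * exp(0.5069) = 1660.2 ohm

1660.2 ohm


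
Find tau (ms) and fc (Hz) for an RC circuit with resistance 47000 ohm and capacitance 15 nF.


Time constant: tau = R * C.
tau = 47000 * 1.50e-08 = 0.000705 s
tau = 0.705 ms
Cutoff frequency: fc = 1 / (2*pi*R*C).
fc = 1 / (2*pi*0.000705) = 225.75 Hz

tau = 0.705 ms, fc = 225.75 Hz


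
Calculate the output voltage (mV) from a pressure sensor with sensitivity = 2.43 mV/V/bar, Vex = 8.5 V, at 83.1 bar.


Output = sensitivity * Vex * P.
Vout = 2.43 * 8.5 * 83.1
Vout = 20.655 * 83.1
Vout = 1716.43 mV

1716.43 mV


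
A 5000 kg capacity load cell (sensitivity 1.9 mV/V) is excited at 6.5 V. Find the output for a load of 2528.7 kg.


Vout = rated_output * Vex * (load / capacity).
Vout = 1.9 * 6.5 * (2528.7 / 5000)
Vout = 1.9 * 6.5 * 0.50574
Vout = 6.246 mV

6.246 mV


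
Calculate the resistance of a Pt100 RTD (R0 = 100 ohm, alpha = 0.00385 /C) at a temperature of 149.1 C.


The RTD equation: Rt = R0 * (1 + alpha * T).
Rt = 100 * (1 + 0.00385 * 149.1)
Rt = 100 * (1 + 0.574035)
Rt = 100 * 1.574035
Rt = 157.403 ohm

157.403 ohm


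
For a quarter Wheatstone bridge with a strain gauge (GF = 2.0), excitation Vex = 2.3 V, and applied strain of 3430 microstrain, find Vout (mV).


Quarter bridge output: Vout = (GF * epsilon * Vex) / 4.
Vout = (2.0 * 3430e-6 * 2.3) / 4
Vout = 0.015778 / 4 V
Vout = 0.0039445 V = 3.9445 mV

3.9445 mV


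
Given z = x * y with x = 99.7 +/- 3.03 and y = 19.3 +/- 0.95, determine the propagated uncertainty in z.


For a product z = x*y, the relative uncertainty is:
uz/z = sqrt((ux/x)^2 + (uy/y)^2)
Relative uncertainties: ux/x = 3.03/99.7 = 0.030391
uy/y = 0.95/19.3 = 0.049223
z = 99.7 * 19.3 = 1924.2
uz = 1924.2 * sqrt(0.030391^2 + 0.049223^2) = 111.314

111.314


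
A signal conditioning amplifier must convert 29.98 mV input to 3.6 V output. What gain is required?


Gain = Vout / Vin (converting to same units).
G = 3.6 V / 29.98 mV
G = 3600.0 mV / 29.98 mV
G = 120.08

120.08
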